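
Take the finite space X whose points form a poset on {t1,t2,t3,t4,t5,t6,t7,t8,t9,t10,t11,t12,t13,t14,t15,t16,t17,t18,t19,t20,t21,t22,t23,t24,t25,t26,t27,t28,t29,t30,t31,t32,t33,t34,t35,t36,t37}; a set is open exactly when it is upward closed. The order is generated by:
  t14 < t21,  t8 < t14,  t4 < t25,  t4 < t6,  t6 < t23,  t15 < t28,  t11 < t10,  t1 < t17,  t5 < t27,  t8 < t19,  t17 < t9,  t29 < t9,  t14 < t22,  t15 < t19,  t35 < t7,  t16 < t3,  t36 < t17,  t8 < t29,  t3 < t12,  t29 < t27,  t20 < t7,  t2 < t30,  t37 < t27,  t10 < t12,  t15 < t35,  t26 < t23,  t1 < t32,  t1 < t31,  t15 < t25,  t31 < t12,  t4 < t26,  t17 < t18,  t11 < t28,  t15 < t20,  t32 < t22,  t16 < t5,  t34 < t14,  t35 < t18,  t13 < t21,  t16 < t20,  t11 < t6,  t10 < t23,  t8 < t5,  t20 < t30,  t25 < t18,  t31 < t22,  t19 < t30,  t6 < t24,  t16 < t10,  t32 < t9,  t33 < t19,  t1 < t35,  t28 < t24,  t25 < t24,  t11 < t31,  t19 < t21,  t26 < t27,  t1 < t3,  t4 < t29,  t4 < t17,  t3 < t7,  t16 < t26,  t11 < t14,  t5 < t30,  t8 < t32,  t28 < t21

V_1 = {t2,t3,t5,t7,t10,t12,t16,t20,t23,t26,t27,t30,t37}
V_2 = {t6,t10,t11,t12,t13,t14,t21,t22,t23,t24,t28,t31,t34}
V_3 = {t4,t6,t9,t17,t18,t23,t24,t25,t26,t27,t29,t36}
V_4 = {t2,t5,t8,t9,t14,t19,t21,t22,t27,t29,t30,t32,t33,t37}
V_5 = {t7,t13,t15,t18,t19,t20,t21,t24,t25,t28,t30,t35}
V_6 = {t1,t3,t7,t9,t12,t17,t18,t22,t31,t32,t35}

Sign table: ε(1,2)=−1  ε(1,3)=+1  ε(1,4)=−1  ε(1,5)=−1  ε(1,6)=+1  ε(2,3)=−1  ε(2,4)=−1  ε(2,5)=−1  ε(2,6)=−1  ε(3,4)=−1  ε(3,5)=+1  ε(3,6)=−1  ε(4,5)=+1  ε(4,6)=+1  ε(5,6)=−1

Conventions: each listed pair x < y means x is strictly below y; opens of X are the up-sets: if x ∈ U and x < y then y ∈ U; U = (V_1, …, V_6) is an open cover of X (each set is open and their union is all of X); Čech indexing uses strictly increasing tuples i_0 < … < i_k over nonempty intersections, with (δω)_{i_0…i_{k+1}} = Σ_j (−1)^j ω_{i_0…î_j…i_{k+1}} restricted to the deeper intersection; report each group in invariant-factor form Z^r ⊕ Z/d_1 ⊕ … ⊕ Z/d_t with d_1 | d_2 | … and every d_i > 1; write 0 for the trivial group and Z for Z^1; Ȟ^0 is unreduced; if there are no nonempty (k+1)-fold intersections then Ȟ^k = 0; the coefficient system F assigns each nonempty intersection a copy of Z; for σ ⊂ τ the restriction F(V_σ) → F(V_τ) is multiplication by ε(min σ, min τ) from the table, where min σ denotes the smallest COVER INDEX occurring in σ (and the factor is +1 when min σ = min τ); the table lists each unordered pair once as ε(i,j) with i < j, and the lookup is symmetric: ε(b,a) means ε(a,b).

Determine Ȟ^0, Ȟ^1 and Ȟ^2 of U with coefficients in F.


Ȟ^0 ≅ 0, Ȟ^1 ≅ Z/2 and Ȟ^2 ≅ Z

nerve simplices:
  V12={t10,t12,t23} V13={t23,t26,t27} V14={t2,t5,t27,t30,t37} V15={t7,t20,t30} V16={t3,t7,t12} V23={t6,t23,t24} V24={t14,t21,t22} V25={t13,t21,t24,t28} V26={t12,t22,t31} V34={t9,t27,t29} V35={t18,t24,t25} V36={t9,t17,t18} V45={t19,t21,t30} V46={t9,t22,t32} V56={t7,t18,t35}
  V123={t23} V126={t12} V134={t27} V145={t30} V156={t7} V235={t24} V245={t21} V246={t22} V346={t9} V356={t18}
C dims 6,15,10; δ0: rk 6, SNF 1^5·2; δ1: rk 9, SNF 1^9
degree 0: 6−6−0 = 0 → Ȟ^0 ≅ 0
degree 1: 15−9−6 = 0 plus torsion [2] → Ȟ^1 ≅ Z/2
degree 2: 10−0−9 = 1 → Ȟ^2 ≅ Z


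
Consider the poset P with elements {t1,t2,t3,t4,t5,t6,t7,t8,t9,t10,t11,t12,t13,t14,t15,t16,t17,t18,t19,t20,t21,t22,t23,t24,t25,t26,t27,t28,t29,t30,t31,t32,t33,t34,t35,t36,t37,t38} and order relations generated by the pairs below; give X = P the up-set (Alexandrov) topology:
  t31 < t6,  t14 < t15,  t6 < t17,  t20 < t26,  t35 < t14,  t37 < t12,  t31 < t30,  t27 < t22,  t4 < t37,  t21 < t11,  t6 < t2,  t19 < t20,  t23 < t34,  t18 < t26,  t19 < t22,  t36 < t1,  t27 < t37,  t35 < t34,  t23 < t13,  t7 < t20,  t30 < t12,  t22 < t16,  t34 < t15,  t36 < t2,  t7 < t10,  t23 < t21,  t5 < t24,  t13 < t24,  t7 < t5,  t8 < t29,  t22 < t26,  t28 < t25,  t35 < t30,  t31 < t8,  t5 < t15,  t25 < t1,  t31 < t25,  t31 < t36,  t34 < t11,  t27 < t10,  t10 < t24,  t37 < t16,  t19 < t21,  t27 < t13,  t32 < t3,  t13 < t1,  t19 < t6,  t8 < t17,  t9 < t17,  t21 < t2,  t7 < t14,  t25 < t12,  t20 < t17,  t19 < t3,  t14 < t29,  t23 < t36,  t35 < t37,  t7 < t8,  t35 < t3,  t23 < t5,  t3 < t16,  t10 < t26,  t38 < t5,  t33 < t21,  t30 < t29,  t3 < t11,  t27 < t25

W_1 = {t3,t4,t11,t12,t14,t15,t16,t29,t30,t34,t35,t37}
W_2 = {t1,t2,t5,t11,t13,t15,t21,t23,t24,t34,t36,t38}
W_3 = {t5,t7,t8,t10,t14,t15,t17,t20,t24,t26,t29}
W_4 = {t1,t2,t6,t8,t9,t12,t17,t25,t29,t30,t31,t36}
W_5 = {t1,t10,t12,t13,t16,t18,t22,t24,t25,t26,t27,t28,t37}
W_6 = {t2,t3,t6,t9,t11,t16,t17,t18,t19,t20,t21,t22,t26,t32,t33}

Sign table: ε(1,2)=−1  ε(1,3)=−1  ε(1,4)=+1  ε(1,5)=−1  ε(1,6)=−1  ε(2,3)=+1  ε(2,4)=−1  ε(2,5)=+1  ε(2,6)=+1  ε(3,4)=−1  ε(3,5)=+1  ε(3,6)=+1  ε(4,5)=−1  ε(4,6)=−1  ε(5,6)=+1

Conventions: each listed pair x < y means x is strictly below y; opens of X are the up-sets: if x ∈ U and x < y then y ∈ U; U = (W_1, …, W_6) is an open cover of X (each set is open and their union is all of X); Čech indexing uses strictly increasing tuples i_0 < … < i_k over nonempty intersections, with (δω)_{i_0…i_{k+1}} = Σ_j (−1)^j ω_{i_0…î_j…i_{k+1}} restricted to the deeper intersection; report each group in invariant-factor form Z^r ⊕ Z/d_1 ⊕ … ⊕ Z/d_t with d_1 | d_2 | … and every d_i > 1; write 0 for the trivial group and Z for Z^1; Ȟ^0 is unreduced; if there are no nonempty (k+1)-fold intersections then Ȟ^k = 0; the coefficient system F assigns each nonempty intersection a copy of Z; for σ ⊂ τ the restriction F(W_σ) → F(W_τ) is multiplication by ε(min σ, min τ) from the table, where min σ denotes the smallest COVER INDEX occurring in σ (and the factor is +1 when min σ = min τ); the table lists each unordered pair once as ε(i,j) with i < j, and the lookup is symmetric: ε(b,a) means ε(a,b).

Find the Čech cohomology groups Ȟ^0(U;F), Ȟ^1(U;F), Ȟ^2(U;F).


cover nerve:
  W12={t11,t15,t34} W13={t14,t15,t29} W14={t12,t29,t30} W15={t12,t16,t37} W16={t3,t11,t16} W23={t5,t15,t24} W24={t1,t2,t36} W25={t1,t13,t24} W26={t2,t11,t21} W34={t8,t17,t29} W35={t10,t24,t26} W36={t17,t20,t26} W45={t1,t12,t25} W46={t2,t6,t9,t17} W56={t16,t18,t22,t26}
  W123={t15} W126={t11} W134={t29} W145={t12} W156={t16} W235={t24} W245={t1} W246={t2} W346={t17} W356={t26}
C dims 6,15,10; δ0: rk 5, SNF 1^5; δ1: rk 10, SNF 1^9·2
Ȟ^0: (6−5)−0=1 ⇒ Z
Ȟ^1: (15−10)−5=0 ⇒ 0
Ȟ^2: (10−0)−10=0 plus torsion [2] ⇒ Z/2

Ȟ^0 = Z, Ȟ^1 = 0 and Ȟ^2 = Z/2


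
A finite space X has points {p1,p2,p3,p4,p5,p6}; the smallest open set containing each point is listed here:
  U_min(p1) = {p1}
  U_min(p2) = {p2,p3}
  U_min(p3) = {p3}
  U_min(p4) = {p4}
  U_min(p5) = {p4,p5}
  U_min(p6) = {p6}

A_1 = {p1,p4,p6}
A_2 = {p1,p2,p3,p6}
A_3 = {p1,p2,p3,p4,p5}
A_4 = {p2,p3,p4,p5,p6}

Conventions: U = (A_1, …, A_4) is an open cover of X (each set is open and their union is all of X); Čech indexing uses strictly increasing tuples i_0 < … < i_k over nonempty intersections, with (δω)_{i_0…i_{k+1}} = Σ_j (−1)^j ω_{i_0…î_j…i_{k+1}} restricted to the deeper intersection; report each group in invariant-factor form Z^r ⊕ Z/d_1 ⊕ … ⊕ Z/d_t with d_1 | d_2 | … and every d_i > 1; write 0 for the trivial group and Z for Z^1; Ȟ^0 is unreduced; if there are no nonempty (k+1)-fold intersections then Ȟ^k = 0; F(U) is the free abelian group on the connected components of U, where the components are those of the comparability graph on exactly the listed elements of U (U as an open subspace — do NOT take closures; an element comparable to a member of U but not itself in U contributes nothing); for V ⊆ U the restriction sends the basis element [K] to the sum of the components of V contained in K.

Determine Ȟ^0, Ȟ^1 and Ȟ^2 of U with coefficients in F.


nerve simplices:
  A12={p1,p6} A13={p1,p4} A14={p4,p6} A23={p1,p2,p3} A24={p2,p3,p6} A34={p2,p3,p4,p5}
  A123={p1} A124={p6} A134={p4} A234={p2,p3}
components per intersection:
  A1: {p1} {p4} {p6}
  A2: {p1} {p2,p3} {p6}
  A3: {p1} {p2,p3} {p4,p5}
  A4: {p2,p3} {p4,p5} {p6}
  A12: {p1} {p6}
  A13: {p1} {p4}
  A14: {p4} {p6}
  A23: {p1} {p2,p3}
  A24: {p2,p3} {p6}
  A34: {p2,p3} {p4,p5}
  A123: {p1}
  A124: {p6}
  A134: {p4}
  A234: {p2,p3}
C dims 12,12,4; δ0: rk 8, SNF 1^8; δ1: rk 4, SNF 1^4
degree 0: 12−8−0 = 4 → Ȟ^0 ≅ Z^4
degree 1: 12−4−8 = 0 → Ȟ^1 ≅ 0
degree 2: 4−0−4 = 0 → Ȟ^2 ≅ 0

Ȟ^0 ≅ Z^4; Ȟ^1 ≅ 0; Ȟ^2 ≅ 0


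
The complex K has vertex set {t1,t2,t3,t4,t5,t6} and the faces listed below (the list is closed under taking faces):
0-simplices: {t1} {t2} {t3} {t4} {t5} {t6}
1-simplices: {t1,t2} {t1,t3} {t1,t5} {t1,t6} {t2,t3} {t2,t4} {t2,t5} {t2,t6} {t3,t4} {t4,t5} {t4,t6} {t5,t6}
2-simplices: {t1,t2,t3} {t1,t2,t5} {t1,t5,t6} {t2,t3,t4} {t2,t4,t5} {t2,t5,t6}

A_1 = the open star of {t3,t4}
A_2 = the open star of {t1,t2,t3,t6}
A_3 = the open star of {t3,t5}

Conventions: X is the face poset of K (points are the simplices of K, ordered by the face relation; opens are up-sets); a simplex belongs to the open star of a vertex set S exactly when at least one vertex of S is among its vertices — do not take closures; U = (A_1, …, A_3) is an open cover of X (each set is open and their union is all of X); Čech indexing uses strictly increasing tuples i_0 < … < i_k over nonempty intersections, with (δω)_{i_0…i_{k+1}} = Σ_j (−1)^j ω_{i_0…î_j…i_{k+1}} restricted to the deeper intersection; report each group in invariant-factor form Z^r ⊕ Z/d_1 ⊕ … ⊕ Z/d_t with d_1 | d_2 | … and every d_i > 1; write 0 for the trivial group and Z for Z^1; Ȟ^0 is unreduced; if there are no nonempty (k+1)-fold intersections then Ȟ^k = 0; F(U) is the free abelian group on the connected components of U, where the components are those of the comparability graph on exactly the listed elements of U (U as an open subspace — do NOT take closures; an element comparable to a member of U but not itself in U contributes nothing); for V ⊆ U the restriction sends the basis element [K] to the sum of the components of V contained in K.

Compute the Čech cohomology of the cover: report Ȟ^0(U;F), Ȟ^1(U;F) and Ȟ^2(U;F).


Ȟ^0 = Z; Ȟ^1 = Z; Ȟ^2 = 0

nonempty overlaps:
  A1={{t3},{t4},{t1,t3},{t2,t3},{t2,t4},{t3,t4},{t4,t5},{t4,t6},{t1,t2,t3},{t2,t3,t4},{t2,t4,t5}} A2={{t1},{t2},{t3},{t6},{t1,t2},{t1,t3},{t1,t5},{t1,t6},{t2,t3},{t2,t4},{t2,t5},{t2,t6},{t3,t4},{t4,t6},{t5,t6},{t1,t2,t3},{t1,t2,t5},{t1,t5,t6},{t2,t3,t4},{t2,t4,t5},{t2,t5,t6}} A3={{t3},{t5},{t1,t3},{t1,t5},{t2,t3},{t2,t5},{t3,t4},{t4,t5},{t5,t6},{t1,t2,t3},{t1,t2,t5},{t1,t5,t6},{t2,t3,t4},{t2,t4,t5},{t2,t5,t6}}
  A12={{t3},{t1,t3},{t2,t3},{t2,t4},{t3,t4},{t4,t6},{t1,t2,t3},{t2,t3,t4},{t2,t4,t5}} A13={{t3},{t1,t3},{t2,t3},{t3,t4},{t4,t5},{t1,t2,t3},{t2,t3,t4},{t2,t4,t5}} A23={{t3},{t1,t3},{t1,t5},{t2,t3},{t2,t5},{t3,t4},{t5,t6},{t1,t2,t3},{t1,t2,t5},{t1,t5,t6},{t2,t3,t4},{t2,t4,t5},{t2,t5,t6}}
  A123={{t3},{t1,t3},{t2,t3},{t3,t4},{t1,t2,t3},{t2,t3,t4},{t2,t4,t5}}
components per intersection:
  A1: {{t3},{t4},{t1,t3},{t2,t3},{t2,t4},{t3,t4},{t4,t5},{t4,t6},{t1,t2,t3},{t2,t3,t4},{t2,t4,t5}}
  A2: {{t1},{t2},{t3},{t6},{t1,t2},{t1,t3},{t1,t5},{t1,t6},{t2,t3},{t2,t4},{t2,t5},{t2,t6},{t3,t4},{t4,t6},{t5,t6},{t1,t2,t3},{t1,t2,t5},{t1,t5,t6},{t2,t3,t4},{t2,t4,t5},{t2,t5,t6}}
  A3: {{t3},{t1,t3},{t2,t3},{t3,t4},{t1,t2,t3},{t2,t3,t4}} {{t5},{t1,t5},{t2,t5},{t4,t5},{t5,t6},{t1,t2,t5},{t1,t5,t6},{t2,t4,t5},{t2,t5,t6}}
  A12: {{t3},{t1,t3},{t2,t3},{t2,t4},{t3,t4},{t1,t2,t3},{t2,t3,t4},{t2,t4,t5}} {{t4,t6}}
  A13: {{t3},{t1,t3},{t2,t3},{t3,t4},{t1,t2,t3},{t2,t3,t4}} {{t4,t5},{t2,t4,t5}}
  A23: {{t3},{t1,t3},{t2,t3},{t3,t4},{t1,t2,t3},{t2,t3,t4}} {{t1,t5},{t2,t5},{t5,t6},{t1,t2,t5},{t1,t5,t6},{t2,t4,t5},{t2,t5,t6}}
  A123: {{t3},{t1,t3},{t2,t3},{t3,t4},{t1,t2,t3},{t2,t3,t4}} {{t2,t4,t5}}
C dims 4,6,2; δ0: rk 3, SNF 1^3; δ1: rk 2, SNF 1^2
degree 0: 4−3−0 = 1 → Ȟ^0 ≅ Z
degree 1: 6−2−3 = 1 → Ȟ^1 ≅ Z
degree 2: 2−0−2 = 0 → Ȟ^2 ≅ 0


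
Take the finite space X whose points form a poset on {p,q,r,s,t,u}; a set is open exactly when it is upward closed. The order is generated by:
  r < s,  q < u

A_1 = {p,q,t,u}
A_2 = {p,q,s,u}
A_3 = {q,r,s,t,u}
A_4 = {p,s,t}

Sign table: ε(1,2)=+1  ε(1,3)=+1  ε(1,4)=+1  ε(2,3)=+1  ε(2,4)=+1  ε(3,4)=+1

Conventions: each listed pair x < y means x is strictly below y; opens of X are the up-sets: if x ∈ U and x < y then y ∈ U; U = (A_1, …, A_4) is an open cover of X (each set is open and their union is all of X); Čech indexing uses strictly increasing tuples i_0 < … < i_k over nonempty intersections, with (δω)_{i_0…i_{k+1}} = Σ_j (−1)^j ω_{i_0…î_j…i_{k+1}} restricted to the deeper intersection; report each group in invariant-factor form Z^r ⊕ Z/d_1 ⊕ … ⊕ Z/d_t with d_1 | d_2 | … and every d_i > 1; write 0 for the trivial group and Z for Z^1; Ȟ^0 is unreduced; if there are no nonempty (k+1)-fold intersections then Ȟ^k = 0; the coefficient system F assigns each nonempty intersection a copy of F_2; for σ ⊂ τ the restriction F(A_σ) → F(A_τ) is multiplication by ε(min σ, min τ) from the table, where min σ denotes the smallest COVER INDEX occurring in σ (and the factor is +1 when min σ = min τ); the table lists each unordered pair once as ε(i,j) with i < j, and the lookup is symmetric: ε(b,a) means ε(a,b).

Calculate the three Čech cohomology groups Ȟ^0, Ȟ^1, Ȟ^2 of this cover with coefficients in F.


Ȟ^0 ≅ Z/2, Ȟ^1 ≅ 0 and Ȟ^2 ≅ Z/2

nonempty intersections:
  A12={p,q,u} A13={q,t,u} A14={p,t} A23={q,s,u} A24={p,s} A34={s,t}
  A123={q,u} A124={p} A134={t} A234={s}
C dims 4,6,4; δ0: rk_F2 3; δ1: rk_F2 3
Ȟ^0: (4−3)−0=1 ⇒ Z/2
Ȟ^1: (6−3)−3=0 ⇒ 0
Ȟ^2: (4−0)−3=1 ⇒ Z/2


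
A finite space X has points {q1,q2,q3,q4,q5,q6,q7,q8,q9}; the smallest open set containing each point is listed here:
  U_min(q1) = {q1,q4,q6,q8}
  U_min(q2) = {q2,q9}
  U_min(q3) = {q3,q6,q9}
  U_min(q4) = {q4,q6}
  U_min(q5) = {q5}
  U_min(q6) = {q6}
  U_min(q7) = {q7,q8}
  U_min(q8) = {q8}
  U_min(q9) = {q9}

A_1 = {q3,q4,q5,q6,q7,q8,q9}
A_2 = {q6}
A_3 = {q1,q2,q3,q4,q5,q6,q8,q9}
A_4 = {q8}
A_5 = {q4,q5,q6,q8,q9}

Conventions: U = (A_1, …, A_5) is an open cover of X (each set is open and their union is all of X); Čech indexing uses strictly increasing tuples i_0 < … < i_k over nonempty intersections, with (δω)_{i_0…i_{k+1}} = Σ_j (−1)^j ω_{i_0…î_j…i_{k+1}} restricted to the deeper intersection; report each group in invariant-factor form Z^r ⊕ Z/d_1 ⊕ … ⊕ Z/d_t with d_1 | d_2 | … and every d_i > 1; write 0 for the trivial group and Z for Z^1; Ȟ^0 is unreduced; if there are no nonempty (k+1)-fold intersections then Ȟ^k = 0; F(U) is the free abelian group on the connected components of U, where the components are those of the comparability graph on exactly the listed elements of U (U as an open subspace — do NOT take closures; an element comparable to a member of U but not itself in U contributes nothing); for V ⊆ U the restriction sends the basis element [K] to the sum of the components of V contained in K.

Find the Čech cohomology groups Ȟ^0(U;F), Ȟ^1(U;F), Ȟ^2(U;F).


nerve of the cover:
  A12={q6} A13={q3,q4,q5,q6,q8,q9} A14={q8} A15={q4,q5,q6,q8,q9} A23={q6} A25={q6} A34={q8} A35={q4,q5,q6,q8,q9} A45={q8}
  A123={q6} A125={q6} A134={q8} A135={q4,q5,q6,q8,q9} A145={q8} A235={q6} A345={q8}
  A1235={q6} A1345={q8}
components per intersection:
  A1: {q3,q4,q6,q9} {q5} {q7,q8}
  A2: {q6}
  A3: {q1,q2,q3,q4,q6,q8,q9} {q5}
  A4: {q8}
  A5: {q4,q6} {q5} {q8} {q9}
  A12: {q6}
  A13: {q3,q4,q6,q9} {q5} {q8}
  A14: {q8}
  A15: {q4,q6} {q5} {q8} {q9}
  A23: {q6}
  A25: {q6}
  A34: {q8}
  A35: {q4,q6} {q5} {q8} {q9}
  A45: {q8}
  A123: {q6}
  A125: {q6}
  A134: {q8}
  A135: {q4,q6} {q5} {q8} {q9}
  A145: {q8}
  A235: {q6}
  A345: {q8}
  A1235: {q6}
  A1345: {q8}
C dims 11,17,10,2; δ0: rk 9, SNF 1^9; δ1: rk 8, SNF 1^8; δ2: rk 2, SNF 1^2
Ȟ^0 = (11 − 9) − 0 = 2, so Ȟ^0 ≅ Z^2
Ȟ^1 = (17 − 8) − 9 = 0, so Ȟ^1 ≅ 0
Ȟ^2 = (10 − 2) − 8 = 0, so Ȟ^2 ≅ 0

Ȟ^0 ≅ Z^2,  Ȟ^1 ≅ 0,  Ȟ^2 ≅ 0


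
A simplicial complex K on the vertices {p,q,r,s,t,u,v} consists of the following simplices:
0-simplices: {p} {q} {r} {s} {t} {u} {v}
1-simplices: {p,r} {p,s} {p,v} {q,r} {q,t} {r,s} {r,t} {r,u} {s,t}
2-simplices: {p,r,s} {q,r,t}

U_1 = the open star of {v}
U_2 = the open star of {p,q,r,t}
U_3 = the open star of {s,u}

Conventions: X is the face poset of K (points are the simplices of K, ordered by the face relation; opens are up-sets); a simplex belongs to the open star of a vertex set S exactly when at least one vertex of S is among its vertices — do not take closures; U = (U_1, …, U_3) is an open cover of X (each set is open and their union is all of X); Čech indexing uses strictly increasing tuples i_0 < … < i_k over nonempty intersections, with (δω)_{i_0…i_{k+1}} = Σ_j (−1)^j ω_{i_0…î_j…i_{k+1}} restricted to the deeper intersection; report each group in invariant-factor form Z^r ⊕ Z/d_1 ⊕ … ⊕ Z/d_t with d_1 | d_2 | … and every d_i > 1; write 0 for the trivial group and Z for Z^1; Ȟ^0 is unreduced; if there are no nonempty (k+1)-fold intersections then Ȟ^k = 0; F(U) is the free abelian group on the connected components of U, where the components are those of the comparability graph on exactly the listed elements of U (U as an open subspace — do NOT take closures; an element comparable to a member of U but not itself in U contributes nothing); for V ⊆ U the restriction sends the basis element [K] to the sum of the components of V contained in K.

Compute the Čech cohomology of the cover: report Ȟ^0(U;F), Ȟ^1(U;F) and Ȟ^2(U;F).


intersection data:
  U1={{v},{p,v}} U2={{p},{q},{r},{t},{p,r},{p,s},{p,v},{q,r},{q,t},{r,s},{r,t},{r,u},{s,t},{p,r,s},{q,r,t}} U3={{s},{u},{p,s},{r,s},{r,u},{s,t},{p,r,s}}
  U12={{p,v}} U23={{p,s},{r,s},{r,u},{s,t},{p,r,s}}
components per intersection:
  U1: {{v},{p,v}}
  U2: {{p},{q},{r},{t},{p,r},{p,s},{p,v},{q,r},{q,t},{r,s},{r,t},{r,u},{s,t},{p,r,s},{q,r,t}}
  U3: {{s},{p,s},{r,s},{s,t},{p,r,s}} {{u},{r,u}}
  U12: {{p,v}}
  U23: {{p,s},{r,s},{p,r,s}} {{r,u}} {{s,t}}
C dims 4,4; δ0: rk 3, SNF 1^3
Ȟ^0 = (4 − 3) − 0 = 1, so Ȟ^0 ≅ Z
Ȟ^1 = (4 − 0) − 3 = 1, so Ȟ^1 ≅ Z
Ȟ^2 = (0 − 0) − 0 = 0, so Ȟ^2 ≅ 0

Ȟ^0(U;F) ≅ Z, Ȟ^1(U;F) ≅ Z, Ȟ^2(U;F) ≅ 0


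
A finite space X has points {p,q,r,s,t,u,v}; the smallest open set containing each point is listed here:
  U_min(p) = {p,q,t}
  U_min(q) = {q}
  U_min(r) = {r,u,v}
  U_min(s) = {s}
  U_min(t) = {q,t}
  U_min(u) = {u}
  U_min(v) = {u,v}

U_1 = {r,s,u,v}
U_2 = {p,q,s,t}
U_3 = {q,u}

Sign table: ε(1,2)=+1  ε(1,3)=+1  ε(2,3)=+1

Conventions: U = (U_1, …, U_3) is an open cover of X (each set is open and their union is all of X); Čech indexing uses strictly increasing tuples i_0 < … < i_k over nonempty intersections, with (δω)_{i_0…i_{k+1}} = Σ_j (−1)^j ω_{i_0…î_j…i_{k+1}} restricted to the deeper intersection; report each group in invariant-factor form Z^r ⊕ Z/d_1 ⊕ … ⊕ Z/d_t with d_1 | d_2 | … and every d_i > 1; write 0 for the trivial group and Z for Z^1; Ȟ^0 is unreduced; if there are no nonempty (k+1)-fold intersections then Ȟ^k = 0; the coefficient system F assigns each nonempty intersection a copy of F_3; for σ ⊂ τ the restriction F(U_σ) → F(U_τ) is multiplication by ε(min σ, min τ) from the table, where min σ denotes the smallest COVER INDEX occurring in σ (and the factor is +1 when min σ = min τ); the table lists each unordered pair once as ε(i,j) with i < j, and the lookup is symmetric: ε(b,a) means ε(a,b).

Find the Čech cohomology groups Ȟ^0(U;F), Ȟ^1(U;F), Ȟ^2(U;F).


Ȟ^0(U;F) ≅ Z/3, Ȟ^1(U;F) ≅ Z/3, Ȟ^2(U;F) ≅ 0

nerve simplices:
  U12={s} U13={u} U23={q}
C dims 3,3; δ0: rk_F3 2
degree 0: 3−2−0 = 1 → Ȟ^0 ≅ Z/3
degree 1: 3−0−2 = 1 → Ȟ^1 ≅ Z/3
degree 2: 0−0−0 = 0 → Ȟ^2 ≅ 0


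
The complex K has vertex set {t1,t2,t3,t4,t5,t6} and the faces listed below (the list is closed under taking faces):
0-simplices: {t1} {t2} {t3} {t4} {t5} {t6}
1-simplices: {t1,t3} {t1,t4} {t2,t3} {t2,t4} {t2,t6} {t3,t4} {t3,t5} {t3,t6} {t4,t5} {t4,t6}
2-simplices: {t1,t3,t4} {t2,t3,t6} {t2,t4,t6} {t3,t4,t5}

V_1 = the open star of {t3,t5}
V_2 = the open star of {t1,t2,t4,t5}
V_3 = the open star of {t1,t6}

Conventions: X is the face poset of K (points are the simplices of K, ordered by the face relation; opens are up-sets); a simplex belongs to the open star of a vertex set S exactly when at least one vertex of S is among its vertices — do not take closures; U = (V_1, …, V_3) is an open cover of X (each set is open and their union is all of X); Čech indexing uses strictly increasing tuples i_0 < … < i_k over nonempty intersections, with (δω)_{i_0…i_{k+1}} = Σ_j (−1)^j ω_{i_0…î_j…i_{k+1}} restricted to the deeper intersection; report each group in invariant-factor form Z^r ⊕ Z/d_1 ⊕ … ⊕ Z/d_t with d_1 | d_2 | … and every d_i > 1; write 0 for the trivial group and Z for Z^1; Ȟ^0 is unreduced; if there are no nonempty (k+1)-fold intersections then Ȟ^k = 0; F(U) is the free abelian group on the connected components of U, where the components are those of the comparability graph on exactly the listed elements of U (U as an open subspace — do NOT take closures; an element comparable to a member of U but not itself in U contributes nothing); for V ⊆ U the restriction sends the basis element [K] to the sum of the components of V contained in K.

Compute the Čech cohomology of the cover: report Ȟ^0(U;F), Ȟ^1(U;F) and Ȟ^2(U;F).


Ȟ^0 ≅ Z, Ȟ^1 ≅ Z, Ȟ^2 ≅ 0

nerve of the cover:
  V1={{t3},{t5},{t1,t3},{t2,t3},{t3,t4},{t3,t5},{t3,t6},{t4,t5},{t1,t3,t4},{t2,t3,t6},{t3,t4,t5}} V2={{t1},{t2},{t4},{t5},{t1,t3},{t1,t4},{t2,t3},{t2,t4},{t2,t6},{t3,t4},{t3,t5},{t4,t5},{t4,t6},{t1,t3,t4},{t2,t3,t6},{t2,t4,t6},{t3,t4,t5}} V3={{t1},{t6},{t1,t3},{t1,t4},{t2,t6},{t3,t6},{t4,t6},{t1,t3,t4},{t2,t3,t6},{t2,t4,t6}}
  V12={{t5},{t1,t3},{t2,t3},{t3,t4},{t3,t5},{t4,t5},{t1,t3,t4},{t2,t3,t6},{t3,t4,t5}} V13={{t1,t3},{t3,t6},{t1,t3,t4},{t2,t3,t6}} V23={{t1},{t1,t3},{t1,t4},{t2,t6},{t4,t6},{t1,t3,t4},{t2,t3,t6},{t2,t4,t6}}
  V123={{t1,t3},{t1,t3,t4},{t2,t3,t6}}
components per intersection:
  V1: {{t3},{t5},{t1,t3},{t2,t3},{t3,t4},{t3,t5},{t3,t6},{t4,t5},{t1,t3,t4},{t2,t3,t6},{t3,t4,t5}}
  V2: {{t1},{t2},{t4},{t5},{t1,t3},{t1,t4},{t2,t3},{t2,t4},{t2,t6},{t3,t4},{t3,t5},{t4,t5},{t4,t6},{t1,t3,t4},{t2,t3,t6},{t2,t4,t6},{t3,t4,t5}}
  V3: {{t1},{t1,t3},{t1,t4},{t1,t3,t4}} {{t6},{t2,t6},{t3,t6},{t4,t6},{t2,t3,t6},{t2,t4,t6}}
  V12: {{t5},{t1,t3},{t3,t4},{t3,t5},{t4,t5},{t1,t3,t4},{t3,t4,t5}} {{t2,t3},{t2,t3,t6}}
  V13: {{t1,t3},{t1,t3,t4}} {{t3,t6},{t2,t3,t6}}
  V23: {{t1},{t1,t3},{t1,t4},{t1,t3,t4}} {{t2,t6},{t4,t6},{t2,t3,t6},{t2,t4,t6}}
  V123: {{t1,t3},{t1,t3,t4}} {{t2,t3,t6}}
C dims 4,6,2; δ0: rk 3, SNF 1^3; δ1: rk 2, SNF 1^2
Ȟ^0 = (4 − 3) − 0 = 1, so Ȟ^0 ≅ Z
Ȟ^1 = (6 − 2) − 3 = 1, so Ȟ^1 ≅ Z
Ȟ^2 = (2 − 0) − 2 = 0, so Ȟ^2 ≅ 0


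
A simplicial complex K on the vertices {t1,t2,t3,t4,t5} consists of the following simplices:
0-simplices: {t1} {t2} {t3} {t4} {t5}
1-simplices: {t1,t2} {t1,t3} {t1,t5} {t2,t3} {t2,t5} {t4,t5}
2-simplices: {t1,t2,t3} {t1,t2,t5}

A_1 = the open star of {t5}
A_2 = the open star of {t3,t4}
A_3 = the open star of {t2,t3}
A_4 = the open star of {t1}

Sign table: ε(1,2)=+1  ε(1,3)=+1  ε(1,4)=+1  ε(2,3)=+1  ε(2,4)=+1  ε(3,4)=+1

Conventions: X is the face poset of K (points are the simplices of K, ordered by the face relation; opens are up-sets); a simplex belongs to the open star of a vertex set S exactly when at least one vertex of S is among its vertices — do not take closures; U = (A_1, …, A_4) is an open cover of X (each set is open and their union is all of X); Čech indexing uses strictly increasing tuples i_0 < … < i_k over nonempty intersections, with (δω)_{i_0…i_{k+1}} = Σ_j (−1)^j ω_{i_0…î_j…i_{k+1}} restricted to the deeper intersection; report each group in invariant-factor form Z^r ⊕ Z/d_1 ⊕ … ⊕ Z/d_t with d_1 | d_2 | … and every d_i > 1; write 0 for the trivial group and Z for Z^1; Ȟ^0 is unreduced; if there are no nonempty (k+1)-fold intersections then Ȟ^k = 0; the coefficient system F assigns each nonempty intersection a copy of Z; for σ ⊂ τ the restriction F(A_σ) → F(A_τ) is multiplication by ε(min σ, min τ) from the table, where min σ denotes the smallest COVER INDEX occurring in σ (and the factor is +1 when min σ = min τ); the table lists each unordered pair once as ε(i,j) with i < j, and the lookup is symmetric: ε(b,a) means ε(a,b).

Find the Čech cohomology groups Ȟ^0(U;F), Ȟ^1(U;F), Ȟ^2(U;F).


nerve simplices:
  A1={{t5},{t1,t5},{t2,t5},{t4,t5},{t1,t2,t5}} A2={{t3},{t4},{t1,t3},{t2,t3},{t4,t5},{t1,t2,t3}} A3={{t2},{t3},{t1,t2},{t1,t3},{t2,t3},{t2,t5},{t1,t2,t3},{t1,t2,t5}} A4={{t1},{t1,t2},{t1,t3},{t1,t5},{t1,t2,t3},{t1,t2,t5}}
  A12={{t4,t5}} A13={{t2,t5},{t1,t2,t5}} A14={{t1,t5},{t1,t2,t5}} A23={{t3},{t1,t3},{t2,t3},{t1,t2,t3}} A24={{t1,t3},{t1,t2,t3}} A34={{t1,t2},{t1,t3},{t1,t2,t3},{t1,t2,t5}}
  A134={{t1,t2,t5}} A234={{t1,t3},{t1,t2,t3}}
C dims 4,6,2; δ0: rk 3, SNF 1^3; δ1: rk 2, SNF 1^2
degree 0: 4−3−0 = 1 → Ȟ^0 ≅ Z
degree 1: 6−2−3 = 1 → Ȟ^1 ≅ Z
degree 2: 2−0−2 = 0 → Ȟ^2 ≅ 0

Ȟ^0 ≅ Z,  Ȟ^1 ≅ Z,  Ȟ^2 ≅ 0


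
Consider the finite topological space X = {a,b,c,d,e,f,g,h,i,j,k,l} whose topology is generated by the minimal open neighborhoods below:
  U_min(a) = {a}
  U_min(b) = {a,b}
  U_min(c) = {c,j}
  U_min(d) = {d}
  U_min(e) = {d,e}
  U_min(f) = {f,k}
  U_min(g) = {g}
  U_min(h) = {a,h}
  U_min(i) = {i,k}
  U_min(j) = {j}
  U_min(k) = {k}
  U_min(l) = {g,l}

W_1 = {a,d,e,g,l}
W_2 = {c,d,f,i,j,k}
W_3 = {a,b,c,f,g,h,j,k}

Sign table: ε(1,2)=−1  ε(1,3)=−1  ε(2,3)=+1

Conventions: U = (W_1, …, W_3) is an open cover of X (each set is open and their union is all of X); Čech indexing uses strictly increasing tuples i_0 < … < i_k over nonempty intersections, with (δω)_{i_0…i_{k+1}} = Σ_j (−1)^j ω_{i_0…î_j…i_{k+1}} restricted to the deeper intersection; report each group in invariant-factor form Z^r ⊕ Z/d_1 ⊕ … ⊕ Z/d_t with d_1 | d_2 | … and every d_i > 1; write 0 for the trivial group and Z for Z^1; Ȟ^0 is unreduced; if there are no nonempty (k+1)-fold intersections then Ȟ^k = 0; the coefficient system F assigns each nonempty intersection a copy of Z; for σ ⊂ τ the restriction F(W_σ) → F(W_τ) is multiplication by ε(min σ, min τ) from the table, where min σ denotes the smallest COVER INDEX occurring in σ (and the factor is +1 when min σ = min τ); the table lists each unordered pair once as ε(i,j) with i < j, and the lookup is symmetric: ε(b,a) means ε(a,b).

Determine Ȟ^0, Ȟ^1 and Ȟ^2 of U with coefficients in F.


nerve simplices:
  W12={d} W13={a,g} W23={c,f,j,k}
C dims 3,3; δ0: rk 2, SNF 1^2
degree 0: 3−2−0 = 1 → Ȟ^0 ≅ Z
degree 1: 3−0−2 = 1 → Ȟ^1 ≅ Z
degree 2: 0−0−0 = 0 → Ȟ^2 ≅ 0

Ȟ^0 = Z,  Ȟ^1 = Z,  Ȟ^2 = 0


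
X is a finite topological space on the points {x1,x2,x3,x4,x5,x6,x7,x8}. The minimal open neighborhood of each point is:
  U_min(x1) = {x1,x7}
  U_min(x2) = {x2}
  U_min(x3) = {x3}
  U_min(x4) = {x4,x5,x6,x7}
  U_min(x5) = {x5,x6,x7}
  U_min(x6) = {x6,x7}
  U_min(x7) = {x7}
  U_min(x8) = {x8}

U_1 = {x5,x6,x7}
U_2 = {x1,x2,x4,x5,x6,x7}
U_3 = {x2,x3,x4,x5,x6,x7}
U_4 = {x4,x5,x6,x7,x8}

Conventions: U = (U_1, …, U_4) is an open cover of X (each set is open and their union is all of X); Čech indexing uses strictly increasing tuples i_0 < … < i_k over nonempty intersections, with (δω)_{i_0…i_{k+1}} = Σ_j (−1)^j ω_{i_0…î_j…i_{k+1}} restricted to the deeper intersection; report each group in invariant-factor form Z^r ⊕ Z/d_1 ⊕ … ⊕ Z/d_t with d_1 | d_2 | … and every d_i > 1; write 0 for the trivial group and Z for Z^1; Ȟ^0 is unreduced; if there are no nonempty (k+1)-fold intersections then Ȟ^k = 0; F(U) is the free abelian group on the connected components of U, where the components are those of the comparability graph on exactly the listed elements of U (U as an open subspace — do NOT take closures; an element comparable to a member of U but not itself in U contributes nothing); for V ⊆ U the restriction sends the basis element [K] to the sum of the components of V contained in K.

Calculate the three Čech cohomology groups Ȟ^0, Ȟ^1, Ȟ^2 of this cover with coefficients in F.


nonempty intersections:
  U12={x5,x6,x7} U13={x5,x6,x7} U14={x5,x6,x7} U23={x2,x4,x5,x6,x7} U24={x4,x5,x6,x7} U34={x4,x5,x6,x7}
  U123={x5,x6,x7} U124={x5,x6,x7} U134={x5,x6,x7} U234={x4,x5,x6,x7}
  U1234={x5,x6,x7}
components per intersection:
  U1: {x5,x6,x7}
  U2: {x1,x4,x5,x6,x7} {x2}
  U3: {x2} {x3} {x4,x5,x6,x7}
  U4: {x4,x5,x6,x7} {x8}
  U12: {x5,x6,x7}
  U13: {x5,x6,x7}
  U14: {x5,x6,x7}
  U23: {x2} {x4,x5,x6,x7}
  U24: {x4,x5,x6,x7}
  U34: {x4,x5,x6,x7}
  U123: {x5,x6,x7}
  U124: {x5,x6,x7}
  U134: {x5,x6,x7}
  U234: {x4,x5,x6,x7}
  U1234: {x5,x6,x7}
C dims 8,7,4,1; δ0: rk 4, SNF 1^4; δ1: rk 3, SNF 1^3; δ2: rk 1, SNF 1^1
Ȟ^0: (8−4)−0=4 ⇒ Z^4
Ȟ^1: (7−3)−4=0 ⇒ 0
Ȟ^2: (4−1)−3=0 ⇒ 0

Ȟ^0 = Z^4, Ȟ^1 = 0 and Ȟ^2 = 0


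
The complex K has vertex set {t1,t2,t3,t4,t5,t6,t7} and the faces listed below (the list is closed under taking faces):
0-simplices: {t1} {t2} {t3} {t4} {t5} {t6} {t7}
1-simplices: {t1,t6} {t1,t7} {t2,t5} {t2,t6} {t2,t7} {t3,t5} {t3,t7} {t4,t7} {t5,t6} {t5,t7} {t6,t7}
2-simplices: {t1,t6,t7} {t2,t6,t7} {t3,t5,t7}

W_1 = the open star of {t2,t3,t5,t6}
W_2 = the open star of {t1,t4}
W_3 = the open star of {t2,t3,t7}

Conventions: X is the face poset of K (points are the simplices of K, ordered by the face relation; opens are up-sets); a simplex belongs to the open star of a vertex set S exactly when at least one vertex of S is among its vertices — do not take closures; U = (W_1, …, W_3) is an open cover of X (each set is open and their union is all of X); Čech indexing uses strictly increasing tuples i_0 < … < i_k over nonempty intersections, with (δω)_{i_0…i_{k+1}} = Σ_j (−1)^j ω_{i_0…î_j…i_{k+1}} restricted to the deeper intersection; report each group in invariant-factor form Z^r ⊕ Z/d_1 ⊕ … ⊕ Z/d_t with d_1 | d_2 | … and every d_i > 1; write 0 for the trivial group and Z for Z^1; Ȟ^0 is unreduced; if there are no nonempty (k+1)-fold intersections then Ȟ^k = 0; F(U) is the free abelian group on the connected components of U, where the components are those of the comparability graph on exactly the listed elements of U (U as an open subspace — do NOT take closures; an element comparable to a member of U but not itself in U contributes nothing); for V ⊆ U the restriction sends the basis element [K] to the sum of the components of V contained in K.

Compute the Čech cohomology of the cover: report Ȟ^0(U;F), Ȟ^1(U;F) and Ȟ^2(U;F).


Ȟ^0 = Z; Ȟ^1 = Z; Ȟ^2 = 0

cover nerve:
  W1={{t2},{t3},{t5},{t6},{t1,t6},{t2,t5},{t2,t6},{t2,t7},{t3,t5},{t3,t7},{t5,t6},{t5,t7},{t6,t7},{t1,t6,t7},{t2,t6,t7},{t3,t5,t7}} W2={{t1},{t4},{t1,t6},{t1,t7},{t4,t7},{t1,t6,t7}} W3={{t2},{t3},{t7},{t1,t7},{t2,t5},{t2,t6},{t2,t7},{t3,t5},{t3,t7},{t4,t7},{t5,t7},{t6,t7},{t1,t6,t7},{t2,t6,t7},{t3,t5,t7}}
  W12={{t1,t6},{t1,t6,t7}} W13={{t2},{t3},{t2,t5},{t2,t6},{t2,t7},{t3,t5},{t3,t7},{t5,t7},{t6,t7},{t1,t6,t7},{t2,t6,t7},{t3,t5,t7}} W23={{t1,t7},{t4,t7},{t1,t6,t7}}
  W123={{t1,t6,t7}}
components per intersection:
  W1: {{t2},{t3},{t5},{t6},{t1,t6},{t2,t5},{t2,t6},{t2,t7},{t3,t5},{t3,t7},{t5,t6},{t5,t7},{t6,t7},{t1,t6,t7},{t2,t6,t7},{t3,t5,t7}}
  W2: {{t1},{t1,t6},{t1,t7},{t1,t6,t7}} {{t4},{t4,t7}}
  W3: {{t2},{t3},{t7},{t1,t7},{t2,t5},{t2,t6},{t2,t7},{t3,t5},{t3,t7},{t4,t7},{t5,t7},{t6,t7},{t1,t6,t7},{t2,t6,t7},{t3,t5,t7}}
  W12: {{t1,t6},{t1,t6,t7}}
  W13: {{t2},{t2,t5},{t2,t6},{t2,t7},{t6,t7},{t1,t6,t7},{t2,t6,t7}} {{t3},{t3,t5},{t3,t7},{t5,t7},{t3,t5,t7}}
  W23: {{t1,t7},{t1,t6,t7}} {{t4,t7}}
  W123: {{t1,t6,t7}}
C dims 4,5,1; δ0: rk 3, SNF 1^3; δ1: rk 1, SNF 1^1
Ȟ^0: (4−3)−0=1 ⇒ Z
Ȟ^1: (5−1)−3=1 ⇒ Z
Ȟ^2: (1−0)−1=0 ⇒ 0


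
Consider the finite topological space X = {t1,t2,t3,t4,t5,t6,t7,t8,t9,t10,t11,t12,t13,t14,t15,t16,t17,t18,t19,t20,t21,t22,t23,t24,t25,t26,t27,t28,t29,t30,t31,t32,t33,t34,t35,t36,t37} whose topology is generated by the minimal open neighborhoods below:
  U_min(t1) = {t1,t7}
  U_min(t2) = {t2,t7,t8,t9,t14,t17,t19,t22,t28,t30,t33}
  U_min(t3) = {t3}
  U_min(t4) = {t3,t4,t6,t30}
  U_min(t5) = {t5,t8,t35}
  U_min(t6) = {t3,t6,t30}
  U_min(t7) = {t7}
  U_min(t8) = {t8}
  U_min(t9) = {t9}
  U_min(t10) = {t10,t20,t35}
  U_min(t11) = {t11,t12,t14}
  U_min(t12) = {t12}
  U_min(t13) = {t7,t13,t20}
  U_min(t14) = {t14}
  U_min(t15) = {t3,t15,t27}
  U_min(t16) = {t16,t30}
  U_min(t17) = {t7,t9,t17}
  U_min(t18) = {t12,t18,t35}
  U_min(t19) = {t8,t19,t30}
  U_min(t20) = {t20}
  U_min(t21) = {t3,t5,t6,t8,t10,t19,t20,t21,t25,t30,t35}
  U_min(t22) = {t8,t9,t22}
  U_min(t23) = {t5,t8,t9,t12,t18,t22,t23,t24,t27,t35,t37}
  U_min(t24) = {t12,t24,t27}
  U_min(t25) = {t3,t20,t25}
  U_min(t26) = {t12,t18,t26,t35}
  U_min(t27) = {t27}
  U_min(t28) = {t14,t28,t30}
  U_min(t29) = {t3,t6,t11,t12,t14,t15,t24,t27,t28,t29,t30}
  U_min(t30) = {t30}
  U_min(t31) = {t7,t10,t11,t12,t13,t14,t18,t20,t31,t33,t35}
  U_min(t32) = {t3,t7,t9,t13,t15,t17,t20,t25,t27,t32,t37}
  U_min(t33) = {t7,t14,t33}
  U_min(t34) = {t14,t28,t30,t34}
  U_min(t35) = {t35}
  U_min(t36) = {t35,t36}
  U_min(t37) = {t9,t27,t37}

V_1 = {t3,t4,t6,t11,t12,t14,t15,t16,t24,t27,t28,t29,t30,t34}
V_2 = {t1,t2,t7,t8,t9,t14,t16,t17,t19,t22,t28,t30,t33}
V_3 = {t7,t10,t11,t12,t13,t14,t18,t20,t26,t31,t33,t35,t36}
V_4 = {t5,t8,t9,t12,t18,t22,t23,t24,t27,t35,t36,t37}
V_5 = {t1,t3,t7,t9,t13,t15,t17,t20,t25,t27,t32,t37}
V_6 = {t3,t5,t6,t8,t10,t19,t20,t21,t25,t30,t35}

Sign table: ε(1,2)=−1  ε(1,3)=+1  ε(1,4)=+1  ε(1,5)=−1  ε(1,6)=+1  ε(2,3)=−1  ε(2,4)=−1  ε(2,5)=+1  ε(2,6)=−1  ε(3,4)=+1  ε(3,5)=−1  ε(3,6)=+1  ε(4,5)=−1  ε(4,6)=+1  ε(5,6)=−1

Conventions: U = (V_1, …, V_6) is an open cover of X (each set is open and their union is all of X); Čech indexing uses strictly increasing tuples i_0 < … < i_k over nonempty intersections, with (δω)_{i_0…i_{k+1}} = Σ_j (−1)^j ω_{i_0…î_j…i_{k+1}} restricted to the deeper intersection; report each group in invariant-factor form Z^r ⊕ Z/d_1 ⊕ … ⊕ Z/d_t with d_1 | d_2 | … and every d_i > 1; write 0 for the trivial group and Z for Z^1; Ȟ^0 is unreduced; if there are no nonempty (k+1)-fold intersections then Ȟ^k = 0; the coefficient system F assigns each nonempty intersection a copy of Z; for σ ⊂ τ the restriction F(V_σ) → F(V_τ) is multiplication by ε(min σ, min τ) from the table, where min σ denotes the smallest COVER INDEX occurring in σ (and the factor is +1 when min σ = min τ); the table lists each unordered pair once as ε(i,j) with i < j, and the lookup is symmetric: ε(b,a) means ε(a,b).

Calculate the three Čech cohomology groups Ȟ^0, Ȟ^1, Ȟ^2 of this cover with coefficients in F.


nerve of the cover:
  V12={t14,t16,t28,t30} V13={t11,t12,t14} V14={t12,t24,t27} V15={t3,t15,t27} V16={t3,t6,t30} V23={t7,t14,t33} V24={t8,t9,t22} V25={t1,t7,t9,t17} V26={t8,t19,t30} V34={t12,t18,t35,t36} V35={t7,t13,t20} V36={t10,t20,t35} V45={t9,t27,t37} V46={t5,t8,t35} V56={t3,t20,t25}
  V123={t14} V126={t30} V134={t12} V145={t27} V156={t3} V235={t7} V245={t9} V246={t8} V346={t35} V356={t20}
C dims 6,15,10; δ0: rk 5, SNF 1^5; δ1: rk 10, SNF 1^9·2
Ȟ^0 = (6 − 5) − 0 = 1, so Ȟ^0 ≅ Z
Ȟ^1 = (15 − 10) − 5 = 0, so Ȟ^1 ≅ 0
Ȟ^2 = (10 − 0) − 10 = 0 plus torsion [2], so Ȟ^2 ≅ Z/2

Ȟ^0(U;F) ≅ Z, Ȟ^1(U;F) ≅ 0 and Ȟ^2(U;F) ≅ Z/2


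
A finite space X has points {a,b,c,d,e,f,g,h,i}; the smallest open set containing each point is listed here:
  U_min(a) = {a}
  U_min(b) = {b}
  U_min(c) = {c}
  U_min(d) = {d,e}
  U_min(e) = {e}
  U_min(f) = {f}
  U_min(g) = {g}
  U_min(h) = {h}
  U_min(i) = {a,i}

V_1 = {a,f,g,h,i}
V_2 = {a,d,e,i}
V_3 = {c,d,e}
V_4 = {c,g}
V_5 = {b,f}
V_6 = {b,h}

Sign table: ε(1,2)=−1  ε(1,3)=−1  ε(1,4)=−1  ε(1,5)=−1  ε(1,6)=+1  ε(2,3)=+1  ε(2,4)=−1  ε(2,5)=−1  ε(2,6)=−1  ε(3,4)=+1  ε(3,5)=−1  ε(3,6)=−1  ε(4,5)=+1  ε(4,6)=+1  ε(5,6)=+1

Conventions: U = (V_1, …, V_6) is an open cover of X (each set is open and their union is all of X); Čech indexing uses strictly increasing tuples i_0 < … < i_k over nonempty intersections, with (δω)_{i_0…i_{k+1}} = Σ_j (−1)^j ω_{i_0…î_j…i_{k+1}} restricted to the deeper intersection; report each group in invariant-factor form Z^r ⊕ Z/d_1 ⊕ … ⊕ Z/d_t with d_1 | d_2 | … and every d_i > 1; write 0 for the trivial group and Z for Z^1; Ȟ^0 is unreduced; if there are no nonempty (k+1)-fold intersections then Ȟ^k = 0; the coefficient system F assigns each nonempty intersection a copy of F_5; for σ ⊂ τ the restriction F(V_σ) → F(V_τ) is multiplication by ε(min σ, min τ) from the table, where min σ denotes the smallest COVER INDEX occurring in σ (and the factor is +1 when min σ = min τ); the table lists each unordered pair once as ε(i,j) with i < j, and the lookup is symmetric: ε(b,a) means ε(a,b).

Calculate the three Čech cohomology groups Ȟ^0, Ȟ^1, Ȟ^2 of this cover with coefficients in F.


nerve of the cover:
  V12={a,i} V14={g} V15={f} V16={h} V23={d,e} V34={c} V56={b}
C dims 6,7; δ0: rk_F5 6
Ȟ^0 = (6 − 6) − 0 = 0, so Ȟ^0 ≅ 0
Ȟ^1 = (7 − 0) − 6 = 1, so Ȟ^1 ≅ Z/5
Ȟ^2 = (0 − 0) − 0 = 0, so Ȟ^2 ≅ 0

Ȟ^0 = 0,  Ȟ^1 = Z/5,  Ȟ^2 = 0


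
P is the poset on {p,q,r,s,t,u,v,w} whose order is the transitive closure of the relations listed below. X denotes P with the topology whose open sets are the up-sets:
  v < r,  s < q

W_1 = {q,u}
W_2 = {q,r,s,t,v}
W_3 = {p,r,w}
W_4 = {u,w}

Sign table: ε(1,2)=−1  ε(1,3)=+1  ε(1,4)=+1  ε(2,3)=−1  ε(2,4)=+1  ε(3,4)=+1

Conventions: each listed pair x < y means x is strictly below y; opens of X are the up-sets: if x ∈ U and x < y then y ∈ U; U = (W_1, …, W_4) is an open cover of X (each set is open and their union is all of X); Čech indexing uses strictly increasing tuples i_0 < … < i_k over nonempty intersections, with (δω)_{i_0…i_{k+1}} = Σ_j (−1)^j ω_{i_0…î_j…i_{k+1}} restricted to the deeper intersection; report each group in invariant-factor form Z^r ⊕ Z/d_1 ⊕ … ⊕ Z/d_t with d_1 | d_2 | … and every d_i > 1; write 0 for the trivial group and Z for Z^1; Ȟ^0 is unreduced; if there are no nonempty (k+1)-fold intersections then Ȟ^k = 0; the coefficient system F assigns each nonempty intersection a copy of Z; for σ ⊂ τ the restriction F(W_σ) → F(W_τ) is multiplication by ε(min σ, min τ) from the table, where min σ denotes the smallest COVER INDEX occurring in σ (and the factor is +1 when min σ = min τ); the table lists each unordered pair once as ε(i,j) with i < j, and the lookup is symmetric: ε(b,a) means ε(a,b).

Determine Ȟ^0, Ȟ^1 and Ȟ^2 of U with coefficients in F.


Ȟ^0 = Z,  Ȟ^1 = Z,  Ȟ^2 = 0

nerve simplices:
  W12={q} W14={u} W23={r} W34={w}
C dims 4,4; δ0: rk 3, SNF 1^3
degree 0: 4−3−0 = 1 → Ȟ^0 ≅ Z
degree 1: 4−0−3 = 1 → Ȟ^1 ≅ Z
degree 2: 0−0−0 = 0 → Ȟ^2 ≅ 0


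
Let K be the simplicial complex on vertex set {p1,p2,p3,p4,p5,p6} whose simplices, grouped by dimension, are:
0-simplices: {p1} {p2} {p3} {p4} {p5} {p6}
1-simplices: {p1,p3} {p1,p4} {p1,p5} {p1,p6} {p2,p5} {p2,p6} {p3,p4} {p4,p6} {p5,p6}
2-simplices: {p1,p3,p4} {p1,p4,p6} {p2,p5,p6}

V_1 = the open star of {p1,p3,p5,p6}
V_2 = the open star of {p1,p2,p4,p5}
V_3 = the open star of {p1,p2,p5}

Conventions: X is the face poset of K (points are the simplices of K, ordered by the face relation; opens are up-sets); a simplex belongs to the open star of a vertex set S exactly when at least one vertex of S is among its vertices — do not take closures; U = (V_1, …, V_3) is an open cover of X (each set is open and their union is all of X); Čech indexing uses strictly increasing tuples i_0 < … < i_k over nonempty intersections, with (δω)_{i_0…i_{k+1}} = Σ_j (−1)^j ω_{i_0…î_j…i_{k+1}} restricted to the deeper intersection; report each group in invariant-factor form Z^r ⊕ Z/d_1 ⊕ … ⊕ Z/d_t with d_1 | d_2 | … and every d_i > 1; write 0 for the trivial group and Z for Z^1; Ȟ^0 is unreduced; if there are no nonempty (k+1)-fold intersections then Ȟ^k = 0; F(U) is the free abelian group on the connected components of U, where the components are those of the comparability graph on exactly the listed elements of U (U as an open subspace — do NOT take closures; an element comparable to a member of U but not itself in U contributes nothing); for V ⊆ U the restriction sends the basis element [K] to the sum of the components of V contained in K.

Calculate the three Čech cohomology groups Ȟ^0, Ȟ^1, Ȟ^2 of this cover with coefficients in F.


Ȟ^0(U;F) ≅ Z, Ȟ^1(U;F) ≅ 0, Ȟ^2(U;F) ≅ 0

nerve of the cover:
  V1={{p1},{p3},{p5},{p6},{p1,p3},{p1,p4},{p1,p5},{p1,p6},{p2,p5},{p2,p6},{p3,p4},{p4,p6},{p5,p6},{p1,p3,p4},{p1,p4,p6},{p2,p5,p6}} V2={{p1},{p2},{p4},{p5},{p1,p3},{p1,p4},{p1,p5},{p1,p6},{p2,p5},{p2,p6},{p3,p4},{p4,p6},{p5,p6},{p1,p3,p4},{p1,p4,p6},{p2,p5,p6}} V3={{p1},{p2},{p5},{p1,p3},{p1,p4},{p1,p5},{p1,p6},{p2,p5},{p2,p6},{p5,p6},{p1,p3,p4},{p1,p4,p6},{p2,p5,p6}}
  V12={{p1},{p5},{p1,p3},{p1,p4},{p1,p5},{p1,p6},{p2,p5},{p2,p6},{p3,p4},{p4,p6},{p5,p6},{p1,p3,p4},{p1,p4,p6},{p2,p5,p6}} V13={{p1},{p5},{p1,p3},{p1,p4},{p1,p5},{p1,p6},{p2,p5},{p2,p6},{p5,p6},{p1,p3,p4},{p1,p4,p6},{p2,p5,p6}} V23={{p1},{p2},{p5},{p1,p3},{p1,p4},{p1,p5},{p1,p6},{p2,p5},{p2,p6},{p5,p6},{p1,p3,p4},{p1,p4,p6},{p2,p5,p6}}
  V123={{p1},{p5},{p1,p3},{p1,p4},{p1,p5},{p1,p6},{p2,p5},{p2,p6},{p5,p6},{p1,p3,p4},{p1,p4,p6},{p2,p5,p6}}
components per intersection:
  V1: {{p1},{p3},{p5},{p6},{p1,p3},{p1,p4},{p1,p5},{p1,p6},{p2,p5},{p2,p6},{p3,p4},{p4,p6},{p5,p6},{p1,p3,p4},{p1,p4,p6},{p2,p5,p6}}
  V2: {{p1},{p2},{p4},{p5},{p1,p3},{p1,p4},{p1,p5},{p1,p6},{p2,p5},{p2,p6},{p3,p4},{p4,p6},{p5,p6},{p1,p3,p4},{p1,p4,p6},{p2,p5,p6}}
  V3: {{p1},{p2},{p5},{p1,p3},{p1,p4},{p1,p5},{p1,p6},{p2,p5},{p2,p6},{p5,p6},{p1,p3,p4},{p1,p4,p6},{p2,p5,p6}}
  V12: {{p1},{p5},{p1,p3},{p1,p4},{p1,p5},{p1,p6},{p2,p5},{p2,p6},{p3,p4},{p4,p6},{p5,p6},{p1,p3,p4},{p1,p4,p6},{p2,p5,p6}}
  V13: {{p1},{p5},{p1,p3},{p1,p4},{p1,p5},{p1,p6},{p2,p5},{p2,p6},{p5,p6},{p1,p3,p4},{p1,p4,p6},{p2,p5,p6}}
  V23: {{p1},{p2},{p5},{p1,p3},{p1,p4},{p1,p5},{p1,p6},{p2,p5},{p2,p6},{p5,p6},{p1,p3,p4},{p1,p4,p6},{p2,p5,p6}}
  V123: {{p1},{p5},{p1,p3},{p1,p4},{p1,p5},{p1,p6},{p2,p5},{p2,p6},{p5,p6},{p1,p3,p4},{p1,p4,p6},{p2,p5,p6}}
C dims 3,3,1; δ0: rk 2, SNF 1^2; δ1: rk 1, SNF 1^1
Ȟ^0 = (3 − 2) − 0 = 1, so Ȟ^0 ≅ Z
Ȟ^1 = (3 − 1) − 2 = 0, so Ȟ^1 ≅ 0
Ȟ^2 = (1 − 0) − 1 = 0, so Ȟ^2 ≅ 0
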